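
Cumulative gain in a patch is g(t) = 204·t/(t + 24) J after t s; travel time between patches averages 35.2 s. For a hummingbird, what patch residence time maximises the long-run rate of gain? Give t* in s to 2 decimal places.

Optimal t* satisfies g'(t*) = g(t*)/(T + t*).
g'(t) = 204·24/(t + 24)². Setting 204·24/(t+24)² = 204t/[(t+24)(35.2+t)] gives 24(35.2+t) = t(t+24), so t² = 24×35.2 = 844.8.
t* = √844.8 = 29.07 s.

29.07 s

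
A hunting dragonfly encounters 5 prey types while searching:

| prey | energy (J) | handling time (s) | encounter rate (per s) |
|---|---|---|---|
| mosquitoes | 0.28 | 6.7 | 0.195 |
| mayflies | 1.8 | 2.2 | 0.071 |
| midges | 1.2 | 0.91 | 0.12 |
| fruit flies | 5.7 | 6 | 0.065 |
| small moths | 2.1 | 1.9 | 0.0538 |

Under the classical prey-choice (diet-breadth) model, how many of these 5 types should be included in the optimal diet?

4

E/h in descending order: midges 1.32, small moths 1.11, fruit flies 0.95, mayflies 0.818, mosquitoes 0.0418 J/s. The optimal diet is the largest prefix of this list for which every included type satisfies E_i/h_i > R on the types above it.
Rate on top 1: 0.1298. small moths: 1.11 > 0.1298 → include.
Rate on top 2: 0.2121. fruit flies: 0.95 > 0.2121 → include.
Rate on top 3: 0.3918. mayflies: 0.818 > 0.3918 → include.
Rate on top 4: 0.4297. mosquitoes: 0.0418 < 0.4297 → exclude; stop.
Optimal diet: midges, small moths, fruit flies, mayflies — 4 of 5 types.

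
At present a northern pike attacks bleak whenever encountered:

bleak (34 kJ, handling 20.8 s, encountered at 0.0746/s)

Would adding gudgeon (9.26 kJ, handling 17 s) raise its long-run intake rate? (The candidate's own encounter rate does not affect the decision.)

No

On bleak alone, R = ΣλE/(1+Σλh) = 2.536/2.552 = 0.994 kJ/s.
gudgeon: E/h = 9.26/17 = 0.5447 kJ/s.
Since 0.5447 < R, time spent handling gudgeon is better spent searching.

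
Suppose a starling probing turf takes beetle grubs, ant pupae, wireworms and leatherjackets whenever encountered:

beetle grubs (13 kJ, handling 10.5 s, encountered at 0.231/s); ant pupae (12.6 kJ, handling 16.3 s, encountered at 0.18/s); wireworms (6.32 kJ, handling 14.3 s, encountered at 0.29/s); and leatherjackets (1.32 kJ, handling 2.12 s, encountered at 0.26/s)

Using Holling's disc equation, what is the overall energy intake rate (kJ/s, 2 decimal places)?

0.67 kJ/s

R = (0.231×13 + 0.18×12.6 + 0.29×6.32 + 0.26×1.32) / (1 + 0.231×10.5 + 0.18×16.3 + 0.29×14.3 + 0.26×2.12) = 7.447/11.06 = 0.6735 kJ/s.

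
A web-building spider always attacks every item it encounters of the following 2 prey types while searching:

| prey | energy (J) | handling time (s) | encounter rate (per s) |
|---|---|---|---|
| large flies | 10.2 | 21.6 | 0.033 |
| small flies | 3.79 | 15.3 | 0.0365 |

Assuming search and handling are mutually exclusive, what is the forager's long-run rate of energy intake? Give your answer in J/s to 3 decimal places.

R = (0.033×10.2 + 0.0365×3.79) / (1 + 0.033×21.6 + 0.0365×15.3) = 0.4749/2.271 = 0.2091 J/s.

0.209 J/s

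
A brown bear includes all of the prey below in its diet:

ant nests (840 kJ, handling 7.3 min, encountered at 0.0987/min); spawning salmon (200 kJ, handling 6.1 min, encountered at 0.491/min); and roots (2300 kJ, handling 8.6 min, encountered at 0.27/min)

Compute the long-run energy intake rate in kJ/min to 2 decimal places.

R = (0.0987×840 + 0.491×200 + 0.27×2300) / (1 + 0.0987×7.3 + 0.491×6.1 + 0.27×8.6) = 802.1/7.038 = 114 kJ/min.

113.97 kJ/min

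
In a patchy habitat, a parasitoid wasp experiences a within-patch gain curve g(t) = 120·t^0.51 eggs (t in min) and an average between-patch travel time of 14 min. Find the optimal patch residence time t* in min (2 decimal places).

Optimal t* satisfies g'(t*) = g(t*)/(T + t*).
g'(t) = 0.51·120·t^-0.49. Setting 0.51·120·t^-0.49 = 120·t^0.51/(14+t) gives 0.51(14+t) = t, so 0.49·t = 0.51×14.
t* = 0.51×14/0.49 = 14.57 min.

14.57 min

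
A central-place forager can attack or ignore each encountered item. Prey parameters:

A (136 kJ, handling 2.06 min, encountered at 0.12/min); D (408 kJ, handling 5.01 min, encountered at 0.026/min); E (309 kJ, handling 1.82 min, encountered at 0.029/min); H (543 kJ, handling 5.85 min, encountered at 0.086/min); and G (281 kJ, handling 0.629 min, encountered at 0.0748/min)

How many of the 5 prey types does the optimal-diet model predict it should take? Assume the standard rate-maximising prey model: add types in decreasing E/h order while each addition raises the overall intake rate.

5

Rank by E/h (kJ/min): G 447, E 170, H 92.8, D 81.4, A 66. Include each in turn until the next type's E/h falls below the running intake rate.
Rate on top 1: 20.07. E: 170 > 20.07 → include.
Rate on top 2: 27.26. H: 92.8 > 27.26 → include.
Rate on top 3: 47.84. D: 81.4 > 47.84 → include.
Rate on top 4: 50.36. A: 66 > 50.36 → include.
Optimal diet: G, E, H, D, A — 5 of 5 types.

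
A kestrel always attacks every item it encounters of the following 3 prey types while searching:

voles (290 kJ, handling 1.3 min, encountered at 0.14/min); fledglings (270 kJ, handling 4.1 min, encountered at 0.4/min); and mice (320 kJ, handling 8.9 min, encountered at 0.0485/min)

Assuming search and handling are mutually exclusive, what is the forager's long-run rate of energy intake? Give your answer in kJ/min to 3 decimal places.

50.442 kJ/min

Energy encountered per unit search time: 0.14×290 + 0.4×270 + 0.0485×320 = 164.1 kJ/min.
Handling time per unit search time: 0.14×1.3 + 0.4×4.1 + 0.0485×8.9 = 2.254.
Rate = 164.1/(1 + 2.254) = 50.44 kJ/min.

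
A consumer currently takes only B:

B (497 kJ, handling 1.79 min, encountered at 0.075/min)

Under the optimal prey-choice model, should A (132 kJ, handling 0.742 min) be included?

Yes

Current rate: (0.075×497)/(1 + 0.075×1.79) = 32.86 kJ/min.
Profitability of A: 132/0.742 = 177.9 kJ/min.
Since 177.9 > R, including A increases the long-run rate.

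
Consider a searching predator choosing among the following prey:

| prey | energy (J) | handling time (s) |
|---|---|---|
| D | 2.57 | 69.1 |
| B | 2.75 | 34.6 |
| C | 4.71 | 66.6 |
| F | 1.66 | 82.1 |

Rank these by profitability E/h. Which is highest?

B

In descending order of E/h:
B: 2.75/34.6 = 0.0795 J/s
C: 4.71/66.6 = 0.0707 J/s
D: 2.57/69.1 = 0.0372 J/s
F: 1.66/82.1 = 0.0202 J/s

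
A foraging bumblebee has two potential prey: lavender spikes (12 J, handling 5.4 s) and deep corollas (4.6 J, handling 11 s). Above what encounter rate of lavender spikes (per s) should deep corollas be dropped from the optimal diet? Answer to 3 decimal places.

Drop deep corollas once their profitability E₂/h₂ falls below the rate achievable on lavender spikes alone: E₂/h₂ = λE₁/(1 + λh₁).
Solve for λ: λE₁h₂ = E₂(1 + λh₁) → λ(E₁h₂ − E₂h₁) = E₂ → λ = E₂/(E₁h₂ − E₂h₁).
λ = 4.6/(12×11 − 4.6×5.4) = 4.6/107.2 = 0.04293 per s.

0.043 per s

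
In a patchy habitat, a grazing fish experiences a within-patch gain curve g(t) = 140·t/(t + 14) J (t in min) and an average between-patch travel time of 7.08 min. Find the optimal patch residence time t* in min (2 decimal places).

9.96 min

Optimal t* satisfies g'(t*) = g(t*)/(T + t*).
g'(t) = 140·14/(t + 14)². Setting 140·14/(t+14)² = 140t/[(t+14)(7.08+t)] gives 14(7.08+t) = t(t+14), so t² = 14×7.08 = 99.12.
t* = √99.12 = 9.956 min.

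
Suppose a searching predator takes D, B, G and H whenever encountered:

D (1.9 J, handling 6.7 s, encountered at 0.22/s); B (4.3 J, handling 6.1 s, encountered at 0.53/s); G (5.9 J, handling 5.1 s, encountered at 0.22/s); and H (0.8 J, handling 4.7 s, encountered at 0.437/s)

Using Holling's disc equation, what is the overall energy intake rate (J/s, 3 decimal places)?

R = (0.22×1.9 + 0.53×4.3 + 0.22×5.9 + 0.437×0.8) / (1 + 0.22×6.7 + 0.53×6.1 + 0.22×5.1 + 0.437×4.7) = 4.345/8.883 = 0.4891 J/s.

0.489 J/s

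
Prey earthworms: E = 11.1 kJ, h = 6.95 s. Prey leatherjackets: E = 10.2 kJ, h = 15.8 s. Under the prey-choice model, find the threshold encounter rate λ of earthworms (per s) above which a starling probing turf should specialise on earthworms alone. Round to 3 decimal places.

0.098 per s

Drop leatherjackets once their profitability E₂/h₂ falls below the rate achievable on earthworms alone: E₂/h₂ = λE₁/(1 + λh₁).
Solve for λ: λE₁h₂ = E₂(1 + λh₁) → λ(E₁h₂ − E₂h₁) = E₂ → λ = E₂/(E₁h₂ − E₂h₁).
λ = 10.2/(11.1×15.8 − 10.2×6.95) = 10.2/104.5 = 0.09762 per s.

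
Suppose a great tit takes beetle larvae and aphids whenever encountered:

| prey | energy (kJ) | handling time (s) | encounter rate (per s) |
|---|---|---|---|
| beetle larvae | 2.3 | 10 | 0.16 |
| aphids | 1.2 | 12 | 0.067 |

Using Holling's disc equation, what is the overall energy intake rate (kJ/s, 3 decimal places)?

0.132 kJ/s

R = (0.16×2.3 + 0.067×1.2) / (1 + 0.16×10 + 0.067×12) = 0.4484/3.404 = 0.1317 kJ/s.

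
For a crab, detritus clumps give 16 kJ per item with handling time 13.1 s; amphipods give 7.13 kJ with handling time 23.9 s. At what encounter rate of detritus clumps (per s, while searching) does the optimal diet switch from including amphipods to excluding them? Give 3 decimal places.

0.025 per s

Drop amphipods once their profitability E₂/h₂ falls below the rate achievable on detritus clumps alone: E₂/h₂ = λE₁/(1 + λh₁).
Solve for λ: λE₁h₂ = E₂(1 + λh₁) → λ(E₁h₂ − E₂h₁) = E₂ → λ = E₂/(E₁h₂ − E₂h₁).
λ = 7.13/(16×23.9 − 7.13×13.1) = 7.13/289 = 0.02467 per s.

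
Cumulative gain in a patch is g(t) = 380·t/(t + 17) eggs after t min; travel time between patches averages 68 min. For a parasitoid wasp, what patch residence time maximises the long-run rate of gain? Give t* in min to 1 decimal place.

34.0 min

Optimal t* satisfies g'(t*) = g(t*)/(T + t*).
g'(t) = 380·17/(t + 17)². Setting 380·17/(t+17)² = 380t/[(t+17)(68+t)] gives 17(68+t) = t(t+17), so t² = 17×68 = 1156.
t* = √1156 = 34 min.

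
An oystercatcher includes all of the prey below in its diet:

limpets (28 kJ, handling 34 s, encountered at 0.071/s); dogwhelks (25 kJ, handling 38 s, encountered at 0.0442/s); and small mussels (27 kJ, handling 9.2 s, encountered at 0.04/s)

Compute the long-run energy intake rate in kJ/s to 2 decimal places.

Energy encountered per unit search time: 0.071×28 + 0.0442×25 + 0.04×27 = 4.173 kJ/s.
Handling time per unit search time: 0.071×34 + 0.0442×38 + 0.04×9.2 = 4.462.
Rate = 4.173/(1 + 4.462) = 0.7641 kJ/s.

0.76 kJ/s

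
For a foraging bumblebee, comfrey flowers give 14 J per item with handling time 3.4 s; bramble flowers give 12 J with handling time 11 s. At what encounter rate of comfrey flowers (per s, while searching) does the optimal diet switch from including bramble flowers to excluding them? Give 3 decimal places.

Drop bramble flowers once their profitability E₂/h₂ falls below the rate achievable on comfrey flowers alone: E₂/h₂ = λE₁/(1 + λh₁).
Solve for λ: λE₁h₂ = E₂(1 + λh₁) → λ(E₁h₂ − E₂h₁) = E₂ → λ = E₂/(E₁h₂ − E₂h₁).
λ = 12/(14×11 − 12×3.4) = 12/113.2 = 0.106 per s.

0.106 per s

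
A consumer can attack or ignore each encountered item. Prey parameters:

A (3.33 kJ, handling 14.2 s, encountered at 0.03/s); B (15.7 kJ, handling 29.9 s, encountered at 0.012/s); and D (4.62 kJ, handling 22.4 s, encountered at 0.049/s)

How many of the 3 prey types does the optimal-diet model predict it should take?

E/h in descending order: B 0.525, A 0.235, D 0.206 kJ/s. The optimal diet is the largest prefix of this list for which every included type satisfies E_i/h_i > R on the types above it.
Rate on top 1: 0.1387. A: 0.235 > 0.1387 → include.
Rate on top 2: 0.1615. D: 0.206 > 0.1615 → include.
Optimal diet: B, A, D — 3 of 3 types.

3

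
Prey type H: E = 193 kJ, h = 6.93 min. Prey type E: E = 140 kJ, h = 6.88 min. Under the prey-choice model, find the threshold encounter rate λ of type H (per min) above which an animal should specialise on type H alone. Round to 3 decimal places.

0.391 per min

Drop type E once their profitability E₂/h₂ falls below the rate achievable on type H alone: E₂/h₂ = λE₁/(1 + λh₁).
Solve for λ: λE₁h₂ = E₂(1 + λh₁) → λ(E₁h₂ − E₂h₁) = E₂ → λ = E₂/(E₁h₂ − E₂h₁).
λ = 140/(193×6.88 − 140×6.93) = 140/357.6 = 0.3915 per min.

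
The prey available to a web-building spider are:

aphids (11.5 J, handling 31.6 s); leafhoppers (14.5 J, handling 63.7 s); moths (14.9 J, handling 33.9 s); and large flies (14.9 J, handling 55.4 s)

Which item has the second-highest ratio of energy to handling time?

aphids

In descending order of E/h:
moths: 14.9/33.9 = 0.44 J/s
aphids: 11.5/31.6 = 0.364 J/s
large flies: 14.9/55.4 = 0.269 J/s
leafhoppers: 14.5/63.7 = 0.228 J/s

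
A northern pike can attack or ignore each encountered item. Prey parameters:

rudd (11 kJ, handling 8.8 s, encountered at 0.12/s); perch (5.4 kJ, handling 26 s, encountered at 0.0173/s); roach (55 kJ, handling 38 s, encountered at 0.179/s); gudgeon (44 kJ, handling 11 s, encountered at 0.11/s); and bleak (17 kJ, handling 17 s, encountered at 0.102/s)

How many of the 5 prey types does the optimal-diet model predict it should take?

1

Rank by E/h (kJ/s): gudgeon 4, roach 1.45, rudd 1.25, bleak 1, perch 0.208. Include each in turn until the next type's E/h falls below the running intake rate.
Rate on top 1: 2.19. roach: 1.45 < 2.19 → exclude; stop.
Optimal diet: gudgeon — 1 of 5 types.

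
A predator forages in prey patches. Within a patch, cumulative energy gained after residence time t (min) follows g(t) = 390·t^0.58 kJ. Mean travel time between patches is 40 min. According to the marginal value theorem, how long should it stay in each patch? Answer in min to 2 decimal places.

55.24 min

By the marginal value theorem, leave when the instantaneous gain rate g'(t) equals the habitat-wide average g(t)/(T + t).
g'(t) = 0.58·390·t^-0.42. Setting 0.58·390·t^-0.42 = 390·t^0.58/(40+t) gives 0.58(40+t) = t, so 0.42·t = 0.58×40.
t* = 0.58×40/0.42 = 55.24 min.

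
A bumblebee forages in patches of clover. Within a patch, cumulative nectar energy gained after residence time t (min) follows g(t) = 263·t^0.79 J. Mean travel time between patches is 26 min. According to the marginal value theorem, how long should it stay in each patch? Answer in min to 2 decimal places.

97.81 min

Optimal t* satisfies g'(t*) = g(t*)/(T + t*).
g'(t) = 0.79·263·t^-0.21. Setting 0.79·263·t^-0.21 = 263·t^0.79/(26+t) gives 0.79(26+t) = t, so 0.21·t = 0.79×26.
t* = 0.79×26/0.21 = 97.81 min.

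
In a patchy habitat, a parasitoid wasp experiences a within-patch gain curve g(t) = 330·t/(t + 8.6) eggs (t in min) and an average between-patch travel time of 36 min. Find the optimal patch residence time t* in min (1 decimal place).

Maximise g(t)/(T+t): set derivative to zero → g'(t)(T+t) = g(t).
g'(t) = 330·8.6/(t + 8.6)². Setting 330·8.6/(t+8.6)² = 330t/[(t+8.6)(36+t)] gives 8.6(36+t) = t(t+8.6), so t² = 8.6×36 = 309.6.
t* = √309.6 = 17.6 min.

17.6 min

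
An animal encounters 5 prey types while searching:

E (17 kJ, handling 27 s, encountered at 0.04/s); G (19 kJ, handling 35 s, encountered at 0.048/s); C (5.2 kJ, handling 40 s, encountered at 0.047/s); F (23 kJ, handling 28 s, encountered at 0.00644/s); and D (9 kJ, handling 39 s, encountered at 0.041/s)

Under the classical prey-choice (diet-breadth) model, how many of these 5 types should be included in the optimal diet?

Profitabilities (E/h, kJ/s): F 0.821, E 0.63, G 0.543, D 0.231, C 0.13. Add prey in this order while the next type's profitability exceeds the intake rate on those already taken.
Rate on top 1: 0.1255. E: 0.63 > 0.1255 → include.
Rate on top 2: 0.3664. G: 0.543 > 0.3664 → include.
Rate on top 3: 0.4416. D: 0.231 < 0.4416 → exclude; stop.
Optimal diet: F, E, G — 3 of 5 types.

3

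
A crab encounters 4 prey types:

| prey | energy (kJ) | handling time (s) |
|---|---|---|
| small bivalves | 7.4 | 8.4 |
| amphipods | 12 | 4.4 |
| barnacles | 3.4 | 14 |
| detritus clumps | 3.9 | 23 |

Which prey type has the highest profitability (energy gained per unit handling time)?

amphipods

In descending order of E/h:
amphipods: 12/4.4 = 2.73 kJ/s
small bivalves: 7.4/8.4 = 0.881 kJ/s
barnacles: 3.4/14 = 0.243 kJ/s
detritus clumps: 3.9/23 = 0.17 kJ/s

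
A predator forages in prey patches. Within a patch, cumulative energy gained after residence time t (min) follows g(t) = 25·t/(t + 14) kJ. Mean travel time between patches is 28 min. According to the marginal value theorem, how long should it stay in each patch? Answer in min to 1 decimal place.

By the marginal value theorem, leave when the instantaneous gain rate g'(t) equals the habitat-wide average g(t)/(T + t).
g'(t) = 25·14/(t + 14)². Setting 25·14/(t+14)² = 25t/[(t+14)(28+t)] gives 14(28+t) = t(t+14), so t² = 14×28 = 392.
t* = √392 = 19.8 min.

19.8 min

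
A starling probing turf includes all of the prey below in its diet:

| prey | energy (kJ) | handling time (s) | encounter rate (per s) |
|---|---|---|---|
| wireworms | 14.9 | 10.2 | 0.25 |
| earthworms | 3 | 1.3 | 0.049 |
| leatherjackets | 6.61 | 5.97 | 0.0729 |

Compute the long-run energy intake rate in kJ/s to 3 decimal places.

1.075 kJ/s

R = (0.25×14.9 + 0.049×3 + 0.0729×6.61) / (1 + 0.25×10.2 + 0.049×1.3 + 0.0729×5.97) = 4.354/4.049 = 1.075 kJ/s.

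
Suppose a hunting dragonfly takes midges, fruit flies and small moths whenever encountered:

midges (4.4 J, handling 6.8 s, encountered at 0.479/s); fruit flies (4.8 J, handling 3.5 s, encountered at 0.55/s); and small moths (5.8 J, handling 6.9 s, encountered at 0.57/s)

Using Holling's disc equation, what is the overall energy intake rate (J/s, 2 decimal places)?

0.80 J/s

R = Σλ_iE_i / (1 + Σλ_ih_i)
Numerator: 0.479×4.4 + 0.55×4.8 + 0.57×5.8 = 8.054
Denominator: 1 + 0.479×6.8 + 0.55×3.5 + 0.57×6.9 = 10.12
R = 8.054/10.12 = 0.7962 J/s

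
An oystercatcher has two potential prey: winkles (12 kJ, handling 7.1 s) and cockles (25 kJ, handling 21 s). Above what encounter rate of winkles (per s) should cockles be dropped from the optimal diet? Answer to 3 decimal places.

0.336 per s

Drop cockles once their profitability E₂/h₂ falls below the rate achievable on winkles alone: E₂/h₂ = λE₁/(1 + λh₁).
Solve for λ: λE₁h₂ = E₂(1 + λh₁) → λ(E₁h₂ − E₂h₁) = E₂ → λ = E₂/(E₁h₂ − E₂h₁).
λ = 25/(12×21 − 25×7.1) = 25/74.5 = 0.3356 per s.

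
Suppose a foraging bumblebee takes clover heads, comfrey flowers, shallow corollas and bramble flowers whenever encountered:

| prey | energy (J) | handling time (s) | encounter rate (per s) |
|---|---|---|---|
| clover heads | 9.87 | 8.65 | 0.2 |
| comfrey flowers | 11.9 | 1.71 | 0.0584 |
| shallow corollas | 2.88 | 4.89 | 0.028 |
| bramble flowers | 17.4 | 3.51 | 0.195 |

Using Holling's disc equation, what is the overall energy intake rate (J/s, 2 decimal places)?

R = (0.2×9.87 + 0.0584×11.9 + 0.028×2.88 + 0.195×17.4) / (1 + 0.2×8.65 + 0.0584×1.71 + 0.028×4.89 + 0.195×3.51) = 6.143/3.651 = 1.682 J/s.

1.68 J/s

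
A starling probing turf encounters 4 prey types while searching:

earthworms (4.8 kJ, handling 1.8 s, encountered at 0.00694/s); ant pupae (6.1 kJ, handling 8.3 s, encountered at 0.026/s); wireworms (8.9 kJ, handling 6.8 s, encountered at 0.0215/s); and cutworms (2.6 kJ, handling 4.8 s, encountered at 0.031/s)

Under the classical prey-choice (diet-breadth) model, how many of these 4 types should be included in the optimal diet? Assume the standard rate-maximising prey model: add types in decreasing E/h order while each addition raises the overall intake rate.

E/h in descending order: earthworms 2.67, wireworms 1.31, ant pupae 0.735, cutworms 0.542 kJ/s. The optimal diet is the largest prefix of this list for which every included type satisfies E_i/h_i > R on the types above it.
Rate on top 1: 0.0329. wireworms: 1.31 > 0.0329 → include.
Rate on top 2: 0.1939. ant pupae: 0.735 > 0.1939 → include.
Rate on top 3: 0.2788. cutworms: 0.542 > 0.2788 → include.
Optimal diet: earthworms, wireworms, ant pupae, cutworms — 4 of 4 types.

4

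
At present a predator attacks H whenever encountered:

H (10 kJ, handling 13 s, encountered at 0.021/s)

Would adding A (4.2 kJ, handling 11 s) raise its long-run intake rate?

Yes

Current rate: (0.021×10)/(1 + 0.021×13) = 0.165 kJ/s.
Profitability of A: 4.2/11 = 0.3818 kJ/s.
0.3818 > 0.165, so adding A raises the average — include it.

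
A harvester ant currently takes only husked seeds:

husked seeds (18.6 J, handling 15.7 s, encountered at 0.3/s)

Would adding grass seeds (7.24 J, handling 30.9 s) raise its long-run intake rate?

Intake rate on the current diet: R = (0.3×18.6) / (1 + 0.3×15.7) = 5.58/5.71 = 0.9772 J/s.
grass seeds: E/h = 7.24/30.9 = 0.2343 J/s.
0.2343 < 0.9772, so adding grass seeds would lower the average — exclude it.

No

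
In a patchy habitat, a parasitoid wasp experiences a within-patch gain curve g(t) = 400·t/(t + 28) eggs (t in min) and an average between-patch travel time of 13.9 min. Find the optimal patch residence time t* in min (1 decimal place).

19.7 min

By the marginal value theorem, leave when the instantaneous gain rate g'(t) equals the habitat-wide average g(t)/(T + t).
g'(t) = 400·28/(t + 28)². Setting 400·28/(t+28)² = 400t/[(t+28)(13.9+t)] gives 28(13.9+t) = t(t+28), so t² = 28×13.9 = 389.2.
t* = √389.2 = 19.73 min.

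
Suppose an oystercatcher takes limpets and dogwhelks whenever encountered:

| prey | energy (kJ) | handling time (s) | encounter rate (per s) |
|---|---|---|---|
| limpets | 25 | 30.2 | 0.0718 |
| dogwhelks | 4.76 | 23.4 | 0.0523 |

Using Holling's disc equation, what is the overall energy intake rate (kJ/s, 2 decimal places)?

0.47 kJ/s

R = (0.0718×25 + 0.0523×4.76) / (1 + 0.0718×30.2 + 0.0523×23.4) = 2.044/4.392 = 0.4654 kJ/s.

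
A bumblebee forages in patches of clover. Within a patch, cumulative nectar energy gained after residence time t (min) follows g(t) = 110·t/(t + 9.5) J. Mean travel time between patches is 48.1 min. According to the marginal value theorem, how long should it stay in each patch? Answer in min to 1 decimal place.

By the marginal value theorem, leave when the instantaneous gain rate g'(t) equals the habitat-wide average g(t)/(T + t).
g'(t) = 110·9.5/(t + 9.5)². Setting 110·9.5/(t+9.5)² = 110t/[(t+9.5)(48.1+t)] gives 9.5(48.1+t) = t(t+9.5), so t² = 9.5×48.1 = 456.9.
t* = √456.9 = 21.38 min.

21.4 min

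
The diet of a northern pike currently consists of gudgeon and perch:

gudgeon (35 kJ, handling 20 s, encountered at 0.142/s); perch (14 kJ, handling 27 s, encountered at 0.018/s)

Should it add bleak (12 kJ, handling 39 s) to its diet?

Current rate: (0.142×35 + 0.018×14)/(1 + 0.142×20 + 0.018×27) = 1.207 kJ/s.
bleak: E/h = 12/39 = 0.3077 kJ/s.
Since 0.3077 < R, time spent handling bleak is better spent searching.

No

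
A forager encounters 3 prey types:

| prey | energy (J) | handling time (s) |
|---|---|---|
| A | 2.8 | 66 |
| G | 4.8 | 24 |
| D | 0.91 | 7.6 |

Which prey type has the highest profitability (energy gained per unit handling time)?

G

Profitability E/h (J/s): A = 2.8/66 = 0.0424, G = 4.8/24 = 0.2, D = 0.91/7.6 = 0.12.
Ranked: G > D > A.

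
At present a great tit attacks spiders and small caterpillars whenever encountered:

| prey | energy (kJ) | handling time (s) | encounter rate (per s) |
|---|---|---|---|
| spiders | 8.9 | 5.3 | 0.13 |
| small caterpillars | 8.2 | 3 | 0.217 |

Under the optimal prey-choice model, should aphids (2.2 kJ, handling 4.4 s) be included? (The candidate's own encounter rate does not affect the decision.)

No

Intake rate on the current diet: R = (0.13×8.9 + 0.217×8.2) / (1 + 0.13×5.3 + 0.217×3) = 2.936/2.34 = 1.255 kJ/s.
Profitability of aphids: 2.2/4.4 = 0.5 kJ/s.
0.5 < 1.255, so adding aphids would lower the average — exclude it.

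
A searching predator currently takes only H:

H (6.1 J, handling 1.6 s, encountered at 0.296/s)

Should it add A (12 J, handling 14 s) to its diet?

Intake rate on the current diet: R = (0.296×6.1) / (1 + 0.296×1.6) = 1.806/1.474 = 1.225 J/s.
Profitability of A: 12/14 = 0.8571 J/s.
0.8571 < 1.225, so adding A would lower the average — exclude it.

No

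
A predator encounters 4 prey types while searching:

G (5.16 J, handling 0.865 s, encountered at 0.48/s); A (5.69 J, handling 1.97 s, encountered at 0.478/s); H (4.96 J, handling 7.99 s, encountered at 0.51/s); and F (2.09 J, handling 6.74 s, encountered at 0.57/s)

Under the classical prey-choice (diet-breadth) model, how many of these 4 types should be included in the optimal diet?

2

E/h in descending order: G 5.97, A 2.89, H 0.621, F 0.31 J/s. The optimal diet is the largest prefix of this list for which every included type satisfies E_i/h_i > R on the types above it.
Rate on top 1: 1.75. A: 2.89 > 1.75 → include.
Rate on top 2: 2.205. H: 0.621 < 2.205 → exclude; stop.
Optimal diet: G, A — 2 of 4 types.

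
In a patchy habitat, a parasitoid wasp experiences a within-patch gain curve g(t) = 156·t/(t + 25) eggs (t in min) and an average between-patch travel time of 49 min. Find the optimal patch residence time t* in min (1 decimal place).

35.0 min

Maximise g(t)/(T+t): set derivative to zero → g'(t)(T+t) = g(t).
g'(t) = 156·25/(t + 25)². Setting 156·25/(t+25)² = 156t/[(t+25)(49+t)] gives 25(49+t) = t(t+25), so t² = 25×49 = 1225.
t* = √1225 = 35 min.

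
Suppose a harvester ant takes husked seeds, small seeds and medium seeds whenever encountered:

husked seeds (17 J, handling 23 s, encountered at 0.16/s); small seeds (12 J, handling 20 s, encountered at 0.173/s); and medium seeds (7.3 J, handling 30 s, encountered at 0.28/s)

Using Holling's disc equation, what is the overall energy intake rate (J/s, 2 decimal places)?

R = Σλ_iE_i / (1 + Σλ_ih_i)
Numerator: 0.16×17 + 0.173×12 + 0.28×7.3 = 6.84
Denominator: 1 + 0.16×23 + 0.173×20 + 0.28×30 = 16.54
R = 6.84/16.54 = 0.4135 J/s

0.41 J/s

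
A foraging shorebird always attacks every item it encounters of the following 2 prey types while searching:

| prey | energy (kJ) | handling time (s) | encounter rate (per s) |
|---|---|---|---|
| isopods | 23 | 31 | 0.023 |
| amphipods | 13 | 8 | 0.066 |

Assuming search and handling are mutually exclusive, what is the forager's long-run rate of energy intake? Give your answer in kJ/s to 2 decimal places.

R = Σλ_iE_i / (1 + Σλ_ih_i)
Numerator: 0.023×23 + 0.066×13 = 1.387
Denominator: 1 + 0.023×31 + 0.066×8 = 2.241
R = 1.387/2.241 = 0.6189 kJ/s

0.62 kJ/s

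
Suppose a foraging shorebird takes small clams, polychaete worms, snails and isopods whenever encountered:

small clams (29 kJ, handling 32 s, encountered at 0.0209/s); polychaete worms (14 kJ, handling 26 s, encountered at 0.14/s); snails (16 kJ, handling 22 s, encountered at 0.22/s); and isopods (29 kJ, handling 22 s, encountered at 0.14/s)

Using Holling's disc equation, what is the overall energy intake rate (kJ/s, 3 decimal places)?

0.767 kJ/s

R = (0.0209×29 + 0.14×14 + 0.22×16 + 0.14×29) / (1 + 0.0209×32 + 0.14×26 + 0.22×22 + 0.14×22) = 10.15/13.23 = 0.767 kJ/s.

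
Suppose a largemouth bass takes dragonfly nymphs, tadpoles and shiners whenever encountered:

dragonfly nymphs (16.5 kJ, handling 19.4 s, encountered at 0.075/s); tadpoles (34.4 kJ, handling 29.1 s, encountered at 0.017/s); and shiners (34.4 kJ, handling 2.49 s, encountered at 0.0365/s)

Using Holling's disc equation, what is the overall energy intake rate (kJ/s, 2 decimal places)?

Energy encountered per unit search time: 0.075×16.5 + 0.017×34.4 + 0.0365×34.4 = 3.078 kJ/s.
Handling time per unit search time: 0.075×19.4 + 0.017×29.1 + 0.0365×2.49 = 2.041.
Rate = 3.078/(1 + 2.041) = 1.012 kJ/s.

1.01 kJ/s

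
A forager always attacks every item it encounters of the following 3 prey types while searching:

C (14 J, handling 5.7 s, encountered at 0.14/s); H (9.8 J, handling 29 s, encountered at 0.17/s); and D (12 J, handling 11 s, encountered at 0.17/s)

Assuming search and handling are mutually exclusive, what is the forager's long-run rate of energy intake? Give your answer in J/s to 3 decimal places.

0.659 J/s

R = (0.14×14 + 0.17×9.8 + 0.17×12) / (1 + 0.14×5.7 + 0.17×29 + 0.17×11) = 5.666/8.598 = 0.659 J/s.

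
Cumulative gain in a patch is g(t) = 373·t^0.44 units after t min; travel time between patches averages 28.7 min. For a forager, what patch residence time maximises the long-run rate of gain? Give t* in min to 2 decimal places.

Optimal t* satisfies g'(t*) = g(t*)/(T + t*).
g'(t) = 0.44·373·t^-0.56. Setting 0.44·373·t^-0.56 = 373·t^0.44/(28.7+t) gives 0.44(28.7+t) = t, so 0.56·t = 0.44×28.7.
t* = 0.44×28.7/0.56 = 22.55 min.

22.55 min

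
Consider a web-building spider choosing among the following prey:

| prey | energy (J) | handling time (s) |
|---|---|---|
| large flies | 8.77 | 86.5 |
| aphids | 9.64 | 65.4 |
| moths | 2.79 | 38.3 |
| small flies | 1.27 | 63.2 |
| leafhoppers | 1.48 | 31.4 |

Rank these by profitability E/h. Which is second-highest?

large flies

In descending order of E/h:
aphids: 9.64/65.4 = 0.147 J/s
large flies: 8.77/86.5 = 0.101 J/s
moths: 2.79/38.3 = 0.0728 J/s
leafhoppers: 1.48/31.4 = 0.0471 J/s
small flies: 1.27/63.2 = 0.0201 J/s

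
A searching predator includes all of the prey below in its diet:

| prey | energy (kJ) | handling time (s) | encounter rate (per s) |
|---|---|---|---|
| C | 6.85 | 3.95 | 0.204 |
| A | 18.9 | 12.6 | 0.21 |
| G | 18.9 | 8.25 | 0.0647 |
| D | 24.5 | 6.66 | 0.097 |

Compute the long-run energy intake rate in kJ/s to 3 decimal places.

R = Σλ_iE_i / (1 + Σλ_ih_i)
Numerator: 0.204×6.85 + 0.21×18.9 + 0.0647×18.9 + 0.097×24.5 = 8.966
Denominator: 1 + 0.204×3.95 + 0.21×12.6 + 0.0647×8.25 + 0.097×6.66 = 5.632
R = 8.966/5.632 = 1.592 kJ/s

1.592 kJ/s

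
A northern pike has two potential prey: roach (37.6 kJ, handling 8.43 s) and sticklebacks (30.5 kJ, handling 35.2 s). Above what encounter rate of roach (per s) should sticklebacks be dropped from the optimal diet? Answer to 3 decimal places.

At the threshold, the rate on roach alone equals the profitability of sticklebacks: λ·37.6/(1 + λ·8.43) = 30.5/35.2 = 0.8665.
Rearranging, λ(37.6 − 0.8665×8.43) = 0.8665, so λ = 0.8665/30.3 = 0.0286 per s.

0.029 per s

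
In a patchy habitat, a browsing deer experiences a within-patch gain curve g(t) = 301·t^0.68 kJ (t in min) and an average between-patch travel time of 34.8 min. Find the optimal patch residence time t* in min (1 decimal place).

74.0 min

By the marginal value theorem, leave when the instantaneous gain rate g'(t) equals the habitat-wide average g(t)/(T + t).
g'(t) = 0.68·301·t^-0.32. Setting 0.68·301·t^-0.32 = 301·t^0.68/(34.8+t) gives 0.68(34.8+t) = t, so 0.32·t = 0.68×34.8.
t* = 0.68×34.8/0.32 = 73.95 min.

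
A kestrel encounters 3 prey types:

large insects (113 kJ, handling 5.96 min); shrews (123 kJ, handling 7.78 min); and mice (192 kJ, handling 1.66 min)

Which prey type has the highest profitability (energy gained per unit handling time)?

Profitability E/h (kJ/min): large insects = 113/5.96 = 19, shrews = 123/7.78 = 15.8, mice = 192/1.66 = 116.
Ranked: mice > large insects > shrews.

mice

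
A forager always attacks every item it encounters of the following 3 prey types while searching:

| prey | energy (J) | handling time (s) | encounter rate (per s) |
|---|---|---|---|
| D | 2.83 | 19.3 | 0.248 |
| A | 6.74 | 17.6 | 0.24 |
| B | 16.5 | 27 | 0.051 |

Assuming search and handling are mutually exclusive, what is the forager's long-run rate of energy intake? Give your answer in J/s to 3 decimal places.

R = (0.248×2.83 + 0.24×6.74 + 0.051×16.5) / (1 + 0.248×19.3 + 0.24×17.6 + 0.051×27) = 3.161/11.39 = 0.2776 J/s.

0.278 J/s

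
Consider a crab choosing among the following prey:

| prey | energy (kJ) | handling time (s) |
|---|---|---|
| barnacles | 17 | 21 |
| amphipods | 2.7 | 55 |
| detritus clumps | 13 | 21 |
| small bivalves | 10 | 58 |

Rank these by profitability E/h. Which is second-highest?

detritus clumps

Profitability E/h (kJ/s): barnacles = 17/21 = 0.81, amphipods = 2.7/55 = 0.0491, detritus clumps = 13/21 = 0.619, small bivalves = 10/58 = 0.172.
Ranked: barnacles > detritus clumps > small bivalves > amphipods.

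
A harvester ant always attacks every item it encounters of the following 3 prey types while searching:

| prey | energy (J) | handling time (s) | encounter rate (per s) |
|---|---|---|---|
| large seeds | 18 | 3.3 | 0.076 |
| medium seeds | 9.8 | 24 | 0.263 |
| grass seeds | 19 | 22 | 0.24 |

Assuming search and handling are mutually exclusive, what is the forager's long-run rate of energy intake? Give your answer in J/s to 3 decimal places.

Energy encountered per unit search time: 0.076×18 + 0.263×9.8 + 0.24×19 = 8.505 J/s.
Handling time per unit search time: 0.076×3.3 + 0.263×24 + 0.24×22 = 11.84.
Rate = 8.505/(1 + 11.84) = 0.6623 J/s.

0.662 J/s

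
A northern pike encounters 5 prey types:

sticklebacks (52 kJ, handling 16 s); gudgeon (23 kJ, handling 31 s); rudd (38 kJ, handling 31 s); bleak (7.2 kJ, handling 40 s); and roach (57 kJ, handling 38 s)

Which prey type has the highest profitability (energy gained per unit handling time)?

Profitability E/h (kJ/s): sticklebacks = 52/16 = 3.25, gudgeon = 23/31 = 0.742, rudd = 38/31 = 1.23, bleak = 7.2/40 = 0.18, roach = 57/38 = 1.5.
Ranked: sticklebacks > roach > rudd > gudgeon > bleak.

sticklebacks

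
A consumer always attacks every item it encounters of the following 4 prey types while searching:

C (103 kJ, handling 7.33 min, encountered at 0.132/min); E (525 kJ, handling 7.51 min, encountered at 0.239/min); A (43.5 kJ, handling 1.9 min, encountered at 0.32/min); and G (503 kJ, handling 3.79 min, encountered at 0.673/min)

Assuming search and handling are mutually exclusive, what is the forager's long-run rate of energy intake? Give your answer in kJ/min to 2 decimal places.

71.02 kJ/min

Energy encountered per unit search time: 0.132×103 + 0.239×525 + 0.32×43.5 + 0.673×503 = 491.5 kJ/min.
Handling time per unit search time: 0.132×7.33 + 0.239×7.51 + 0.32×1.9 + 0.673×3.79 = 5.921.
Rate = 491.5/(1 + 5.921) = 71.02 kJ/min.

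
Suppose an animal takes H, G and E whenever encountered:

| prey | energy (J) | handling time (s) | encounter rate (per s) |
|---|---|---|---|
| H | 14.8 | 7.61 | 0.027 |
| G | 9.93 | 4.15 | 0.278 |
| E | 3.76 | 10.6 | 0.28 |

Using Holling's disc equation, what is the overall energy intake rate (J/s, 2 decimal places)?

Energy encountered per unit search time: 0.027×14.8 + 0.278×9.93 + 0.28×3.76 = 4.213 J/s.
Handling time per unit search time: 0.027×7.61 + 0.278×4.15 + 0.28×10.6 = 4.327.
Rate = 4.213/(1 + 4.327) = 0.7908 J/s.

0.79 J/s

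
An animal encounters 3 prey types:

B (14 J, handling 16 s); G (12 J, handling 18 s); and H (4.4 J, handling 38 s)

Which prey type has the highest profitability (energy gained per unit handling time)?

B

In descending order of E/h:
B: 14/16 = 0.875 J/s
G: 12/18 = 0.667 J/s
H: 4.4/38 = 0.116 J/s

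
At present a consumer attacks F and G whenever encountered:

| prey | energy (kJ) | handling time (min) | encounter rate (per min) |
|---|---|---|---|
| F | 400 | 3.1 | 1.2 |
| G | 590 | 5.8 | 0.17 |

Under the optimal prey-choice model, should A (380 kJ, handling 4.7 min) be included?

No

On F and G alone, R = ΣλE/(1+Σλh) = 580.3/5.706 = 101.7 kJ/min.
A: E/h = 380/4.7 = 80.85 kJ/min.
Since 80.85 < R, time spent handling A is better spent searching.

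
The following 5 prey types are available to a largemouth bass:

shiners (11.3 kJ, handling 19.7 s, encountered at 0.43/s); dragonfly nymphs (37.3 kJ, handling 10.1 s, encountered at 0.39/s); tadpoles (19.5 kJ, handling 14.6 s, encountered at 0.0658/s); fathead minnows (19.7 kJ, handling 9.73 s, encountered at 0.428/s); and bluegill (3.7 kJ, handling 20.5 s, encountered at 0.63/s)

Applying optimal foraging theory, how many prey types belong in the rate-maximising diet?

1

E/h in descending order: dragonfly nymphs 3.69, fathead minnows 2.02, tadpoles 1.34, shiners 0.574, bluegill 0.18 kJ/s. The optimal diet is the largest prefix of this list for which every included type satisfies E_i/h_i > R on the types above it.
Rate on top 1: 2.945. fathead minnows: 2.02 < 2.945 → exclude; stop.
Optimal diet: dragonfly nymphs — 1 of 5 types.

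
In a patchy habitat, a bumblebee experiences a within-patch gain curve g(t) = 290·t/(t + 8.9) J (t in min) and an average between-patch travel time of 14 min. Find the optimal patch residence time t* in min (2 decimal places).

11.16 min

By the marginal value theorem, leave when the instantaneous gain rate g'(t) equals the habitat-wide average g(t)/(T + t).
g'(t) = 290·8.9/(t + 8.9)². Setting 290·8.9/(t+8.9)² = 290t/[(t+8.9)(14+t)] gives 8.9(14+t) = t(t+8.9), so t² = 8.9×14 = 124.6.
t* = √124.6 = 11.16 min.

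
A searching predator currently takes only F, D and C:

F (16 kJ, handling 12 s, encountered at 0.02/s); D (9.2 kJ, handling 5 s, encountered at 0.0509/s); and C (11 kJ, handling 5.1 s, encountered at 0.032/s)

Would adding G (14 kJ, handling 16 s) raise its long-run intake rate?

Yes

On F, D and C alone, R = ΣλE/(1+Σλh) = 1.14/1.658 = 0.6879 kJ/s.
G: E/h = 14/16 = 0.875 kJ/s.
Since 0.875 > R, including G increases the long-run rate.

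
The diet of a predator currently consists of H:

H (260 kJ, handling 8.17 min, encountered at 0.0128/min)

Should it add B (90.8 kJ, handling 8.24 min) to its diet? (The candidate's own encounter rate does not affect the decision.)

Yes

Intake rate on the current diet: R = (0.0128×260) / (1 + 0.0128×8.17) = 3.328/1.105 = 3.013 kJ/min.
Profitability of B: 90.8/8.24 = 11.02 kJ/min.
11.02 > 3.013, so adding B raises the average — include it.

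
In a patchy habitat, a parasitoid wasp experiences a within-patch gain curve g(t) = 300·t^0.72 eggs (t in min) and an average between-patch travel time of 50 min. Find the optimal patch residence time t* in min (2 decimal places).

Maximise g(t)/(T+t): set derivative to zero → g'(t)(T+t) = g(t).
g'(t) = 0.72·300·t^-0.28. Setting 0.72·300·t^-0.28 = 300·t^0.72/(50+t) gives 0.72(50+t) = t, so 0.28·t = 0.72×50.
t* = 0.72×50/0.28 = 128.6 min.

128.57 min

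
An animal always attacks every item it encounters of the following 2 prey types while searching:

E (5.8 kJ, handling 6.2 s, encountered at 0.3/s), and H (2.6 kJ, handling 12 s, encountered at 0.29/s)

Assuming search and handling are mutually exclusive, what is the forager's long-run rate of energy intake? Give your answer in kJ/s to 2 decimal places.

R = Σλ_iE_i / (1 + Σλ_ih_i)
Numerator: 0.3×5.8 + 0.29×2.6 = 2.494
Denominator: 1 + 0.3×6.2 + 0.29×12 = 6.34
R = 2.494/6.34 = 0.3934 kJ/s

0.39 kJ/s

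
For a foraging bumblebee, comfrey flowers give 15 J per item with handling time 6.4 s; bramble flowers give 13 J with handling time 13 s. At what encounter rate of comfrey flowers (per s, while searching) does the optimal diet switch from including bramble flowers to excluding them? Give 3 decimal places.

0.116 per s

The zero-one rule: include bramble flowers iff E₂/h₂ > λE₁/(1+λh₁). Equality gives the switch point.
λE₁h₂ = E₂ + λE₂h₁ ⇒ λ = E₂/(E₁h₂ − E₂h₁) = 13/(195 − 83.2) = 0.1163 per s.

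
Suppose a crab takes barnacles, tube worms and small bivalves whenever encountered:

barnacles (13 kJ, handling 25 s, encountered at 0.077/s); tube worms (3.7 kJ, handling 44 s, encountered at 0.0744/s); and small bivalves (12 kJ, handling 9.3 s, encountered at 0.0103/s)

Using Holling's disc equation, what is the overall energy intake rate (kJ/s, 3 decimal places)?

0.222 kJ/s

R = Σλ_iE_i / (1 + Σλ_ih_i)
Numerator: 0.077×13 + 0.0744×3.7 + 0.0103×12 = 1.4
Denominator: 1 + 0.077×25 + 0.0744×44 + 0.0103×9.3 = 6.294
R = 1.4/6.294 = 0.2224 kJ/s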